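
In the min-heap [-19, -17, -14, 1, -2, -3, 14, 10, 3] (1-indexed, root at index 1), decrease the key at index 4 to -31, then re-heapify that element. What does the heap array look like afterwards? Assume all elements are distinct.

set index 4 from 1 to -31 → [-19, -17, -14, -31, -2, -3, 14, 10, 3]
-31 < parent -17 at index 2, swap → [-19, -31, -14, -17, -2, -3, 14, 10, 3]
-31 < parent -19 at index 1, swap → [-31, -19, -14, -17, -2, -3, 14, 10, 3]

[-31, -19, -14, -17, -2, -3, 14, 10, 3]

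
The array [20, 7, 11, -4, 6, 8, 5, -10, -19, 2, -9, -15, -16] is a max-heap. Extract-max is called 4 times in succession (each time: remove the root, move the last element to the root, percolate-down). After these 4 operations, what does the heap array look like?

[6, 2, 5, -4, -9, -15, -16, -10, -19]

extract-max #1 returns 20:
  remove root 20; move last element -16 to root → [-16, 7, 11, -4, 6, 8, 5, -10, -19, 2, -9, -15]
  -16 vs larger child 11 at index 2, swap → [11, 7, -16, -4, 6, 8, 5, -10, -19, 2, -9, -15]
  -16 vs larger child 8 at index 5, swap → [11, 7, 8, -4, 6, -16, 5, -10, -19, 2, -9, -15]
  -16 vs only child -15 at index 11, swap → [11, 7, 8, -4, 6, -15, 5, -10, -19, 2, -9, -16]
extract-max #2 returns 11:
  remove root 11; move last element -16 to root → [-16, 7, 8, -4, 6, -15, 5, -10, -19, 2, -9]
  -16 vs larger child 8 at index 2, swap → [8, 7, -16, -4, 6, -15, 5, -10, -19, 2, -9]
  -16 vs larger child 5 at index 6, swap → [8, 7, 5, -4, 6, -15, -16, -10, -19, 2, -9]
extract-max #3 returns 8:
  remove root 8; move last element -9 to root → [-9, 7, 5, -4, 6, -15, -16, -10, -19, 2]
  -9 vs larger child 7 at index 1, swap → [7, -9, 5, -4, 6, -15, -16, -10, -19, 2]
  -9 vs larger child 6 at index 4, swap → [7, 6, 5, -4, -9, -15, -16, -10, -19, 2]
  -9 vs only child 2 at index 9, swap → [7, 6, 5, -4, 2, -15, -16, -10, -19, -9]
extract-max #4 returns 7:
  remove root 7; move last element -9 to root → [-9, 6, 5, -4, 2, -15, -16, -10, -19]
  -9 vs larger child 6 at index 1, swap → [6, -9, 5, -4, 2, -15, -16, -10, -19]
  -9 vs larger child 2 at index 4, swap → [6, 2, 5, -4, -9, -15, -16, -10, -19]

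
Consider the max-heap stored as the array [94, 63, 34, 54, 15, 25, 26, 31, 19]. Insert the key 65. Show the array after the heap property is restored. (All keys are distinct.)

append 65 at index 9 → [94, 63, 34, 54, 15, 25, 26, 31, 19, 65]
65 > parent 15 at index 4, swap → [94, 63, 34, 54, 65, 25, 26, 31, 19, 15]
65 > parent 63 at index 1, swap → [94, 65, 34, 54, 63, 25, 26, 31, 19, 15]

[94, 65, 34, 54, 63, 25, 26, 31, 19, 15]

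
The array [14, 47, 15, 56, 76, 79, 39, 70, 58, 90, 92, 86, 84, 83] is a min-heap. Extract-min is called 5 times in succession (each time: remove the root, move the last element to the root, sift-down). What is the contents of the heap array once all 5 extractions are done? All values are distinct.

extract-min #1 returns 14:
  remove root 14; move last element 83 to root → [83, 47, 15, 56, 76, 79, 39, 70, 58, 90, 92, 86, 84]
  83 vs smaller child 15 at index 2, swap → [15, 47, 83, 56, 76, 79, 39, 70, 58, 90, 92, 86, 84]
  83 vs smaller child 39 at index 6, swap → [15, 47, 39, 56, 76, 79, 83, 70, 58, 90, 92, 86, 84]
extract-min #2 returns 15:
  remove root 15; move last element 84 to root → [84, 47, 39, 56, 76, 79, 83, 70, 58, 90, 92, 86]
  84 vs smaller child 39 at index 2, swap → [39, 47, 84, 56, 76, 79, 83, 70, 58, 90, 92, 86]
  84 vs smaller child 79 at index 5, swap → [39, 47, 79, 56, 76, 84, 83, 70, 58, 90, 92, 86]
extract-min #3 returns 39:
  remove root 39; move last element 86 to root → [86, 47, 79, 56, 76, 84, 83, 70, 58, 90, 92]
  86 vs smaller child 47 at index 1, swap → [47, 86, 79, 56, 76, 84, 83, 70, 58, 90, 92]
  86 vs smaller child 56 at index 3, swap → [47, 56, 79, 86, 76, 84, 83, 70, 58, 90, 92]
  86 vs smaller child 58 at index 8, swap → [47, 56, 79, 58, 76, 84, 83, 70, 86, 90, 92]
extract-min #4 returns 47:
  remove root 47; move last element 92 to root → [92, 56, 79, 58, 76, 84, 83, 70, 86, 90]
  92 vs smaller child 56 at index 1, swap → [56, 92, 79, 58, 76, 84, 83, 70, 86, 90]
  92 vs smaller child 58 at index 3, swap → [56, 58, 79, 92, 76, 84, 83, 70, 86, 90]
  92 vs smaller child 70 at index 7, swap → [56, 58, 79, 70, 76, 84, 83, 92, 86, 90]
extract-min #5 returns 56:
  remove root 56; move last element 90 to root → [90, 58, 79, 70, 76, 84, 83, 92, 86]
  90 vs smaller child 58 at index 1, swap → [58, 90, 79, 70, 76, 84, 83, 92, 86]
  90 vs smaller child 70 at index 3, swap → [58, 70, 79, 90, 76, 84, 83, 92, 86]
  90 vs smaller child 86 at index 8, swap → [58, 70, 79, 86, 76, 84, 83, 92, 90]

[58, 70, 79, 86, 76, 84, 83, 92, 90]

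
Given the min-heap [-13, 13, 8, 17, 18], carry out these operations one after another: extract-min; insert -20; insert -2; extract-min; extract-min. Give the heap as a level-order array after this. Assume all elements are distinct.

[8, 13, 18, 17]

extract-min → returns -13:
  remove root -13; move last element 18 to root → [18, 13, 8, 17]
  18 vs smaller child 8 at index 2, swap → [8, 13, 18, 17]
insert -20:
  append -20 at index 4 → [8, 13, 18, 17, -20]
  -20 < parent 13 at index 1, swap → [8, -20, 18, 17, 13]
  -20 < parent 8 at index 0, swap → [-20, 8, 18, 17, 13]
insert -2:
  append -2 at index 5 → [-20, 8, 18, 17, 13, -2]
  -2 < parent 18 at index 2, swap → [-20, 8, -2, 17, 13, 18]
extract-min → returns -20:
  remove root -20; move last element 18 to root → [18, 8, -2, 17, 13]
  18 vs smaller child -2 at index 2, swap → [-2, 8, 18, 17, 13]
extract-min → returns -2:
  remove root -2; move last element 13 to root → [13, 8, 18, 17]
  13 vs smaller child 8 at index 1, swap → [8, 13, 18, 17]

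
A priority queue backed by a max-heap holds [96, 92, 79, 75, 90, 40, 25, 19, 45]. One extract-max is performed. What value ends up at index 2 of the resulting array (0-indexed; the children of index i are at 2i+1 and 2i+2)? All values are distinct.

79

remove root 96; move last element 45 to root → [45, 92, 79, 75, 90, 40, 25, 19]
45 vs larger child 92 at index 1, swap → [92, 45, 79, 75, 90, 40, 25, 19]
45 vs larger child 90 at index 4, swap → [92, 90, 79, 75, 45, 40, 25, 19]
resulting array: [92, 90, 79, 75, 45, 40, 25, 19]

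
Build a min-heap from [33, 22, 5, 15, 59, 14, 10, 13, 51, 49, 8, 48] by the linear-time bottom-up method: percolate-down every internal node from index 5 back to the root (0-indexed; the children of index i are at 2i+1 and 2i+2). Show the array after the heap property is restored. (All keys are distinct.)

[5, 8, 10, 13, 22, 14, 33, 15, 51, 49, 59, 48]

sift down from index 5: already satisfies heap property
sift down from index 4:
  59 vs smaller child 8 at index 10, swap → [33, 22, 5, 15, 8, 14, 10, 13, 51, 49, 59, 48]
sift down from index 3:
  15 vs smaller child 13 at index 7, swap → [33, 22, 5, 13, 8, 14, 10, 15, 51, 49, 59, 48]
sift down from index 2: already satisfies heap property
sift down from index 1:
  22 vs smaller child 8 at index 4, swap → [33, 8, 5, 13, 22, 14, 10, 15, 51, 49, 59, 48]
sift down from index 0:
  33 vs smaller child 5 at index 2, swap → [5, 8, 33, 13, 22, 14, 10, 15, 51, 49, 59, 48]
  33 vs smaller child 10 at index 6, swap → [5, 8, 10, 13, 22, 14, 33, 15, 51, 49, 59, 48]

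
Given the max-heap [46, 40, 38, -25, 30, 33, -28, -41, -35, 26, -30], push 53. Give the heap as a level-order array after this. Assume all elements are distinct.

[53, 40, 46, -25, 30, 38, -28, -41, -35, 26, -30, 33]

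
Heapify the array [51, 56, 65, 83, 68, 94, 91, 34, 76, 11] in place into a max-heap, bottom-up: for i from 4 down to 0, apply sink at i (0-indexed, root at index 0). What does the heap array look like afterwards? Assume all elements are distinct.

sift down from index 4: already satisfies heap property
sift down from index 3: already satisfies heap property
sift down from index 2:
  65 vs larger child 94 at index 5, swap → [51, 56, 94, 83, 68, 65, 91, 34, 76, 11]
sift down from index 1:
  56 vs larger child 83 at index 3, swap → [51, 83, 94, 56, 68, 65, 91, 34, 76, 11]
  56 vs larger child 76 at index 8, swap → [51, 83, 94, 76, 68, 65, 91, 34, 56, 11]
sift down from index 0:
  51 vs larger child 94 at index 2, swap → [94, 83, 51, 76, 68, 65, 91, 34, 56, 11]
  51 vs larger child 91 at index 6, swap → [94, 83, 91, 76, 68, 65, 51, 34, 56, 11]

[94, 83, 91, 76, 68, 65, 51, 34, 56, 11]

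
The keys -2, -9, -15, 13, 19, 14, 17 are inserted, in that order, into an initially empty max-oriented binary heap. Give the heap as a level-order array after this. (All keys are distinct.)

[19, 13, 17, -9, -2, -15, 14]

Insert -2:
  append -2 at index 0 → [-2] (no swap needed)
Insert -9:
  append -9 at index 1 → [-2, -9] (no swap needed)
Insert -15:
  append -15 at index 2 → [-2, -9, -15] (no swap needed)
Insert 13:
  append 13 at index 3 → [-2, -9, -15, 13]
  13 > parent -9 at index 1, swap → [-2, 13, -15, -9]
  13 > parent -2 at index 0, swap → [13, -2, -15, -9]
Insert 19:
  append 19 at index 4 → [13, -2, -15, -9, 19]
  19 > parent -2 at index 1, swap → [13, 19, -15, -9, -2]
  19 > parent 13 at index 0, swap → [19, 13, -15, -9, -2]
Insert 14:
  append 14 at index 5 → [19, 13, -15, -9, -2, 14]
  14 > parent -15 at index 2, swap → [19, 13, 14, -9, -2, -15]
Insert 17:
  append 17 at index 6 → [19, 13, 14, -9, -2, -15, 17]
  17 > parent 14 at index 2, swap → [19, 13, 17, -9, -2, -15, 14]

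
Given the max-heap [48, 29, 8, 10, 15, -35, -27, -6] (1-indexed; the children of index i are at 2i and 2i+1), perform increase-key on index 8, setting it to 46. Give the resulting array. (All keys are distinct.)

[48, 46, 8, 29, 15, -35, -27, 10]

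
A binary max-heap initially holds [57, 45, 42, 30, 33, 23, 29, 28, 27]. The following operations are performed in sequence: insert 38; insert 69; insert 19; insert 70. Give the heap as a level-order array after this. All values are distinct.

insert 38:
  append 38 at index 9 → [57, 45, 42, 30, 33, 23, 29, 28, 27, 38]
  38 > parent 33 at index 4, swap → [57, 45, 42, 30, 38, 23, 29, 28, 27, 33]
insert 69:
  append 69 at index 10 → [57, 45, 42, 30, 38, 23, 29, 28, 27, 33, 69]
  69 > parent 38 at index 4, swap → [57, 45, 42, 30, 69, 23, 29, 28, 27, 33, 38]
  69 > parent 45 at index 1, swap → [57, 69, 42, 30, 45, 23, 29, 28, 27, 33, 38]
  69 > parent 57 at index 0, swap → [69, 57, 42, 30, 45, 23, 29, 28, 27, 33, 38]
insert 19:
  append 19 at index 11 → [69, 57, 42, 30, 45, 23, 29, 28, 27, 33, 38, 19] (no swap needed)
insert 70:
  append 70 at index 12 → [69, 57, 42, 30, 45, 23, 29, 28, 27, 33, 38, 19, 70]
  70 > parent 23 at index 5, swap → [69, 57, 42, 30, 45, 70, 29, 28, 27, 33, 38, 19, 23]
  70 > parent 42 at index 2, swap → [69, 57, 70, 30, 45, 42, 29, 28, 27, 33, 38, 19, 23]
  70 > parent 69 at index 0, swap → [70, 57, 69, 30, 45, 42, 29, 28, 27, 33, 38, 19, 23]

[70, 57, 69, 30, 45, 42, 29, 28, 27, 33, 38, 19, 23]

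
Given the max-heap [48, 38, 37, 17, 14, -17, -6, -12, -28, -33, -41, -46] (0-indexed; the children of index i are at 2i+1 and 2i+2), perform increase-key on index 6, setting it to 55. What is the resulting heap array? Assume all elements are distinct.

set index 6 from -6 to 55 → [48, 38, 37, 17, 14, -17, 55, -12, -28, -33, -41, -46]
55 > parent 37 at index 2, swap → [48, 38, 55, 17, 14, -17, 37, -12, -28, -33, -41, -46]
55 > parent 48 at index 0, swap → [55, 38, 48, 17, 14, -17, 37, -12, -28, -33, -41, -46]

[55, 38, 48, 17, 14, -17, 37, -12, -28, -33, -41, -46]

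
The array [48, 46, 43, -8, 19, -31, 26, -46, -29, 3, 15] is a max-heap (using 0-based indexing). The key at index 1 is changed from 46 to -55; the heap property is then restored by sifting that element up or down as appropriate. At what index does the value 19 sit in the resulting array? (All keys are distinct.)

set index 1 from 46 to -55 → [48, -55, 43, -8, 19, -31, 26, -46, -29, 3, 15]
-55 vs larger child 19 at index 4, swap → [48, 19, 43, -8, -55, -31, 26, -46, -29, 3, 15]
-55 vs larger child 15 at index 10, swap → [48, 19, 43, -8, 15, -31, 26, -46, -29, 3, -55]
resulting array: [48, 19, 43, -8, 15, -31, 26, -46, -29, 3, -55]

1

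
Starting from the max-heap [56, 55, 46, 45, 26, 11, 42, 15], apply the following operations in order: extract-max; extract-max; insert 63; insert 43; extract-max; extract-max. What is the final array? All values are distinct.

[45, 43, 42, 15, 26, 11]

extract-max → returns 56:
  remove root 56; move last element 15 to root → [15, 55, 46, 45, 26, 11, 42]
  15 vs larger child 55 at index 1, swap → [55, 15, 46, 45, 26, 11, 42]
  15 vs larger child 45 at index 3, swap → [55, 45, 46, 15, 26, 11, 42]
extract-max → returns 55:
  remove root 55; move last element 42 to root → [42, 45, 46, 15, 26, 11]
  42 vs larger child 46 at index 2, swap → [46, 45, 42, 15, 26, 11]
insert 63:
  append 63 at index 6 → [46, 45, 42, 15, 26, 11, 63]
  63 > parent 42 at index 2, swap → [46, 45, 63, 15, 26, 11, 42]
  63 > parent 46 at index 0, swap → [63, 45, 46, 15, 26, 11, 42]
insert 43:
  append 43 at index 7 → [63, 45, 46, 15, 26, 11, 42, 43]
  43 > parent 15 at index 3, swap → [63, 45, 46, 43, 26, 11, 42, 15]
extract-max → returns 63:
  remove root 63; move last element 15 to root → [15, 45, 46, 43, 26, 11, 42]
  15 vs larger child 46 at index 2, swap → [46, 45, 15, 43, 26, 11, 42]
  15 vs larger child 42 at index 6, swap → [46, 45, 42, 43, 26, 11, 15]
extract-max → returns 46:
  remove root 46; move last element 15 to root → [15, 45, 42, 43, 26, 11]
  15 vs larger child 45 at index 1, swap → [45, 15, 42, 43, 26, 11]
  15 vs larger child 43 at index 3, swap → [45, 43, 42, 15, 26, 11]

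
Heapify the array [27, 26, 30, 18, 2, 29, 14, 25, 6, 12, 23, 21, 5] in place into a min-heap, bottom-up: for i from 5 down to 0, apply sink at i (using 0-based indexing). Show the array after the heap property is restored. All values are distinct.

[2, 6, 5, 18, 12, 21, 14, 25, 27, 26, 23, 30, 29]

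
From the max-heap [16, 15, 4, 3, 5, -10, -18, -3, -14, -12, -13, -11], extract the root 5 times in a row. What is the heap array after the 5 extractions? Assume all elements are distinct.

[-3, -11, -10, -13, -14, -12, -18]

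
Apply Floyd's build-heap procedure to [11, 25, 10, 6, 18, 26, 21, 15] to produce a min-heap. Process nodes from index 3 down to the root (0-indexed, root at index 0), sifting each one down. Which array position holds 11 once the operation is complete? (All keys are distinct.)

sift down from index 3: already satisfies heap property
sift down from index 2: already satisfies heap property
sift down from index 1:
  25 vs smaller child 6 at index 3, swap → [11, 6, 10, 25, 18, 26, 21, 15]
  25 vs only child 15 at index 7, swap → [11, 6, 10, 15, 18, 26, 21, 25]
sift down from index 0:
  11 vs smaller child 6 at index 1, swap → [6, 11, 10, 15, 18, 26, 21, 25]
resulting array: [6, 11, 10, 15, 18, 26, 21, 25]

1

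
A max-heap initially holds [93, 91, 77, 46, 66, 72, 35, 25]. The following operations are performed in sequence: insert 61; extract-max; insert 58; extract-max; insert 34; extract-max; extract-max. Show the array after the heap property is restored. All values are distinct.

insert 61:
  append 61 at index 8 → [93, 91, 77, 46, 66, 72, 35, 25, 61]
  61 > parent 46 at index 3, swap → [93, 91, 77, 61, 66, 72, 35, 25, 46]
extract-max → returns 93:
  remove root 93; move last element 46 to root → [46, 91, 77, 61, 66, 72, 35, 25]
  46 vs larger child 91 at index 1, swap → [91, 46, 77, 61, 66, 72, 35, 25]
  46 vs larger child 66 at index 4, swap → [91, 66, 77, 61, 46, 72, 35, 25]
insert 58:
  append 58 at index 8 → [91, 66, 77, 61, 46, 72, 35, 25, 58] (no swap needed)
extract-max → returns 91:
  remove root 91; move last element 58 to root → [58, 66, 77, 61, 46, 72, 35, 25]
  58 vs larger child 77 at index 2, swap → [77, 66, 58, 61, 46, 72, 35, 25]
  58 vs larger child 72 at index 5, swap → [77, 66, 72, 61, 46, 58, 35, 25]
insert 34:
  append 34 at index 8 → [77, 66, 72, 61, 46, 58, 35, 25, 34] (no swap needed)
extract-max → returns 77:
  remove root 77; move last element 34 to root → [34, 66, 72, 61, 46, 58, 35, 25]
  34 vs larger child 72 at index 2, swap → [72, 66, 34, 61, 46, 58, 35, 25]
  34 vs larger child 58 at index 5, swap → [72, 66, 58, 61, 46, 34, 35, 25]
extract-max → returns 72:
  remove root 72; move last element 25 to root → [25, 66, 58, 61, 46, 34, 35]
  25 vs larger child 66 at index 1, swap → [66, 25, 58, 61, 46, 34, 35]
  25 vs larger child 61 at index 3, swap → [66, 61, 58, 25, 46, 34, 35]

[66, 61, 58, 25, 46, 34, 35]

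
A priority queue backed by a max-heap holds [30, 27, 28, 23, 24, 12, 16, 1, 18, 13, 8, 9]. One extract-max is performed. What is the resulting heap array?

[28, 27, 16, 23, 24, 12, 9, 1, 18, 13, 8]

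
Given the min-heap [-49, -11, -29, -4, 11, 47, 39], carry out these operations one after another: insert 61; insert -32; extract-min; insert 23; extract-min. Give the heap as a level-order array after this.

[-29, -11, 23, -4, 11, 47, 39, 61]

insert 61:
  append 61 at index 7 → [-49, -11, -29, -4, 11, 47, 39, 61] (no swap needed)
insert -32:
  append -32 at index 8 → [-49, -11, -29, -4, 11, 47, 39, 61, -32]
  -32 < parent -4 at index 3, swap → [-49, -11, -29, -32, 11, 47, 39, 61, -4]
  -32 < parent -11 at index 1, swap → [-49, -32, -29, -11, 11, 47, 39, 61, -4]
extract-min → returns -49:
  remove root -49; move last element -4 to root → [-4, -32, -29, -11, 11, 47, 39, 61]
  -4 vs smaller child -32 at index 1, swap → [-32, -4, -29, -11, 11, 47, 39, 61]
  -4 vs smaller child -11 at index 3, swap → [-32, -11, -29, -4, 11, 47, 39, 61]
insert 23:
  append 23 at index 8 → [-32, -11, -29, -4, 11, 47, 39, 61, 23] (no swap needed)
extract-min → returns -32:
  remove root -32; move last element 23 to root → [23, -11, -29, -4, 11, 47, 39, 61]
  23 vs smaller child -29 at index 2, swap → [-29, -11, 23, -4, 11, 47, 39, 61]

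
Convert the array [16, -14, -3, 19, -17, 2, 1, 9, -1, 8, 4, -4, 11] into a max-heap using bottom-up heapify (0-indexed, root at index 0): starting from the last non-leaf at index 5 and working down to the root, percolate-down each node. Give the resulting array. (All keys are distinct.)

[19, 16, 11, 9, 8, 2, 1, -14, -1, -17, 4, -4, -3]

sift down from index 5:
  2 vs larger child 11 at index 12, swap → [16, -14, -3, 19, -17, 11, 1, 9, -1, 8, 4, -4, 2]
sift down from index 4:
  -17 vs larger child 8 at index 9, swap → [16, -14, -3, 19, 8, 11, 1, 9, -1, -17, 4, -4, 2]
sift down from index 3: already satisfies heap property
sift down from index 2:
  -3 vs larger child 11 at index 5, swap → [16, -14, 11, 19, 8, -3, 1, 9, -1, -17, 4, -4, 2]
  -3 vs larger child 2 at index 12, swap → [16, -14, 11, 19, 8, 2, 1, 9, -1, -17, 4, -4, -3]
sift down from index 1:
  -14 vs larger child 19 at index 3, swap → [16, 19, 11, -14, 8, 2, 1, 9, -1, -17, 4, -4, -3]
  -14 vs larger child 9 at index 7, swap → [16, 19, 11, 9, 8, 2, 1, -14, -1, -17, 4, -4, -3]
sift down from index 0:
  16 vs larger child 19 at index 1, swap → [19, 16, 11, 9, 8, 2, 1, -14, -1, -17, 4, -4, -3]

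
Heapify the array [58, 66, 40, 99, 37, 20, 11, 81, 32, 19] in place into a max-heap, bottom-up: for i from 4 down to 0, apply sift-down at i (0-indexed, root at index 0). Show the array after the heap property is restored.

sift down from index 4: already satisfies heap property
sift down from index 3: already satisfies heap property
sift down from index 2: already satisfies heap property
sift down from index 1:
  66 vs larger child 99 at index 3, swap → [58, 99, 40, 66, 37, 20, 11, 81, 32, 19]
  66 vs larger child 81 at index 7, swap → [58, 99, 40, 81, 37, 20, 11, 66, 32, 19]
sift down from index 0:
  58 vs larger child 99 at index 1, swap → [99, 58, 40, 81, 37, 20, 11, 66, 32, 19]
  58 vs larger child 81 at index 3, swap → [99, 81, 40, 58, 37, 20, 11, 66, 32, 19]
  58 vs larger child 66 at index 7, swap → [99, 81, 40, 66, 37, 20, 11, 58, 32, 19]

[99, 81, 40, 66, 37, 20, 11, 58, 32, 19]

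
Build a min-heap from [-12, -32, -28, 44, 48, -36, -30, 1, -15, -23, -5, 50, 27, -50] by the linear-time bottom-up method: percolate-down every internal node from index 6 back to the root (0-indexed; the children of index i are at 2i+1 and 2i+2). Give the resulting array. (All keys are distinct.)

[-50, -32, -36, -15, -23, -12, -30, 1, 44, 48, -5, 50, 27, -28]

sift down from index 6:
  -30 vs only child -50 at index 13, swap → [-12, -32, -28, 44, 48, -36, -50, 1, -15, -23, -5, 50, 27, -30]
sift down from index 5: already satisfies heap property
sift down from index 4:
  48 vs smaller child -23 at index 9, swap → [-12, -32, -28, 44, -23, -36, -50, 1, -15, 48, -5, 50, 27, -30]
sift down from index 3:
  44 vs smaller child -15 at index 8, swap → [-12, -32, -28, -15, -23, -36, -50, 1, 44, 48, -5, 50, 27, -30]
sift down from index 2:
  -28 vs smaller child -50 at index 6, swap → [-12, -32, -50, -15, -23, -36, -28, 1, 44, 48, -5, 50, 27, -30]
  -28 vs only child -30 at index 13, swap → [-12, -32, -50, -15, -23, -36, -30, 1, 44, 48, -5, 50, 27, -28]
sift down from index 1: already satisfies heap property
sift down from index 0:
  -12 vs smaller child -50 at index 2, swap → [-50, -32, -12, -15, -23, -36, -30, 1, 44, 48, -5, 50, 27, -28]
  -12 vs smaller child -36 at index 5, swap → [-50, -32, -36, -15, -23, -12, -30, 1, 44, 48, -5, 50, 27, -28]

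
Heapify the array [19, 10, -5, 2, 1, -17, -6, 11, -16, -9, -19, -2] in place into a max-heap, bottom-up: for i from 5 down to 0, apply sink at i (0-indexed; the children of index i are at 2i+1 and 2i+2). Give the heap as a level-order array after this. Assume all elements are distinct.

[19, 11, -2, 10, 1, -5, -6, 2, -16, -9, -19, -17]

sift down from index 5:
  -17 vs only child -2 at index 11, swap → [19, 10, -5, 2, 1, -2, -6, 11, -16, -9, -19, -17]
sift down from index 4: already satisfies heap property
sift down from index 3:
  2 vs larger child 11 at index 7, swap → [19, 10, -5, 11, 1, -2, -6, 2, -16, -9, -19, -17]
sift down from index 2:
  -5 vs larger child -2 at index 5, swap → [19, 10, -2, 11, 1, -5, -6, 2, -16, -9, -19, -17]
sift down from index 1:
  10 vs larger child 11 at index 3, swap → [19, 11, -2, 10, 1, -5, -6, 2, -16, -9, -19, -17]
sift down from index 0: already satisfies heap property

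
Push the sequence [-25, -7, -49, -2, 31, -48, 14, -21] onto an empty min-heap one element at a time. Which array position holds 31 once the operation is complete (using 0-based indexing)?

4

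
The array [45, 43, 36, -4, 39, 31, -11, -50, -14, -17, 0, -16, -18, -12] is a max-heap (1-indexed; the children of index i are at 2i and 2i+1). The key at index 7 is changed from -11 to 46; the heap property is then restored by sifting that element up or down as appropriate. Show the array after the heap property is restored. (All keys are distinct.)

[46, 43, 45, -4, 39, 31, 36, -50, -14, -17, 0, -16, -18, -12]

set index 7 from -11 to 46 → [45, 43, 36, -4, 39, 31, 46, -50, -14, -17, 0, -16, -18, -12]
46 > parent 36 at index 3, swap → [45, 43, 46, -4, 39, 31, 36, -50, -14, -17, 0, -16, -18, -12]
46 > parent 45 at index 1, swap → [46, 43, 45, -4, 39, 31, 36, -50, -14, -17, 0, -16, -18, -12]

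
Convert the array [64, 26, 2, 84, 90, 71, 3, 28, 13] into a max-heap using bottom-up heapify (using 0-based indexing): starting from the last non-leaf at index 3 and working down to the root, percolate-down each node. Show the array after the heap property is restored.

[90, 84, 71, 64, 26, 2, 3, 28, 13]

sift down from index 3: already satisfies heap property
sift down from index 2:
  2 vs larger child 71 at index 5, swap → [64, 26, 71, 84, 90, 2, 3, 28, 13]
sift down from index 1:
  26 vs larger child 90 at index 4, swap → [64, 90, 71, 84, 26, 2, 3, 28, 13]
sift down from index 0:
  64 vs larger child 90 at index 1, swap → [90, 64, 71, 84, 26, 2, 3, 28, 13]
  64 vs larger child 84 at index 3, swap → [90, 84, 71, 64, 26, 2, 3, 28, 13]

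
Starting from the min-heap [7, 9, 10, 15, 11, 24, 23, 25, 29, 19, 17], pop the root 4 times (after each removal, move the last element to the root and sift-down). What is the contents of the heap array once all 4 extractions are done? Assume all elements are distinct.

[15, 17, 19, 25, 29, 24, 23]

extract-min #1 returns 7:
  remove root 7; move last element 17 to root → [17, 9, 10, 15, 11, 24, 23, 25, 29, 19]
  17 vs smaller child 9 at index 1, swap → [9, 17, 10, 15, 11, 24, 23, 25, 29, 19]
  17 vs smaller child 11 at index 4, swap → [9, 11, 10, 15, 17, 24, 23, 25, 29, 19]
extract-min #2 returns 9:
  remove root 9; move last element 19 to root → [19, 11, 10, 15, 17, 24, 23, 25, 29]
  19 vs smaller child 10 at index 2, swap → [10, 11, 19, 15, 17, 24, 23, 25, 29]
extract-min #3 returns 10:
  remove root 10; move last element 29 to root → [29, 11, 19, 15, 17, 24, 23, 25]
  29 vs smaller child 11 at index 1, swap → [11, 29, 19, 15, 17, 24, 23, 25]
  29 vs smaller child 15 at index 3, swap → [11, 15, 19, 29, 17, 24, 23, 25]
  29 vs only child 25 at index 7, swap → [11, 15, 19, 25, 17, 24, 23, 29]
extract-min #4 returns 11:
  remove root 11; move last element 29 to root → [29, 15, 19, 25, 17, 24, 23]
  29 vs smaller child 15 at index 1, swap → [15, 29, 19, 25, 17, 24, 23]
  29 vs smaller child 17 at index 4, swap → [15, 17, 19, 25, 29, 24, 23]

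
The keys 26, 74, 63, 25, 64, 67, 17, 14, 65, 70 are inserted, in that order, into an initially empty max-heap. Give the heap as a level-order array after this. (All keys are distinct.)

[74, 70, 67, 64, 65, 63, 17, 14, 25, 26]

Insert 26:
  append 26 at index 0 → [26] (no swap needed)
Insert 74:
  append 74 at index 1 → [26, 74]
  74 > parent 26 at index 0, swap → [74, 26]
Insert 63:
  append 63 at index 2 → [74, 26, 63] (no swap needed)
Insert 25:
  append 25 at index 3 → [74, 26, 63, 25] (no swap needed)
Insert 64:
  append 64 at index 4 → [74, 26, 63, 25, 64]
  64 > parent 26 at index 1, swap → [74, 64, 63, 25, 26]
Insert 67:
  append 67 at index 5 → [74, 64, 63, 25, 26, 67]
  67 > parent 63 at index 2, swap → [74, 64, 67, 25, 26, 63]
Insert 17:
  append 17 at index 6 → [74, 64, 67, 25, 26, 63, 17] (no swap needed)
Insert 14:
  append 14 at index 7 → [74, 64, 67, 25, 26, 63, 17, 14] (no swap needed)
Insert 65:
  append 65 at index 8 → [74, 64, 67, 25, 26, 63, 17, 14, 65]
  65 > parent 25 at index 3, swap → [74, 64, 67, 65, 26, 63, 17, 14, 25]
  65 > parent 64 at index 1, swap → [74, 65, 67, 64, 26, 63, 17, 14, 25]
Insert 70:
  append 70 at index 9 → [74, 65, 67, 64, 26, 63, 17, 14, 25, 70]
  70 > parent 26 at index 4, swap → [74, 65, 67, 64, 70, 63, 17, 14, 25, 26]
  70 > parent 65 at index 1, swap → [74, 70, 67, 64, 65, 63, 17, 14, 25, 26]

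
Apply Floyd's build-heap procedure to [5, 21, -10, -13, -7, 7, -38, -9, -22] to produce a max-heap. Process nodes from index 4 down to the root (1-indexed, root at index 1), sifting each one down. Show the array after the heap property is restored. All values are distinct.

sift down from index 4:
  -13 vs larger child -9 at index 8, swap → [5, 21, -10, -9, -7, 7, -38, -13, -22]
sift down from index 3:
  -10 vs larger child 7 at index 6, swap → [5, 21, 7, -9, -7, -10, -38, -13, -22]
sift down from index 2: already satisfies heap property
sift down from index 1:
  5 vs larger child 21 at index 2, swap → [21, 5, 7, -9, -7, -10, -38, -13, -22]

[21, 5, 7, -9, -7, -10, -38, -13, -22]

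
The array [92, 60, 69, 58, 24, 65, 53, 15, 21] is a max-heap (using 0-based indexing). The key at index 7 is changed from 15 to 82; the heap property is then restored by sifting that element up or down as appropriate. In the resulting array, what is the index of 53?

6

set index 7 from 15 to 82 → [92, 60, 69, 58, 24, 65, 53, 82, 21]
82 > parent 58 at index 3, swap → [92, 60, 69, 82, 24, 65, 53, 58, 21]
82 > parent 60 at index 1, swap → [92, 82, 69, 60, 24, 65, 53, 58, 21]
resulting array: [92, 82, 69, 60, 24, 65, 53, 58, 21]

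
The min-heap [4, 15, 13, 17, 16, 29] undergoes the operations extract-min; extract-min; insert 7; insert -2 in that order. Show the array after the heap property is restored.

extract-min → returns 4:
  remove root 4; move last element 29 to root → [29, 15, 13, 17, 16]
  29 vs smaller child 13 at index 2, swap → [13, 15, 29, 17, 16]
extract-min → returns 13:
  remove root 13; move last element 16 to root → [16, 15, 29, 17]
  16 vs smaller child 15 at index 1, swap → [15, 16, 29, 17]
insert 7:
  append 7 at index 4 → [15, 16, 29, 17, 7]
  7 < parent 16 at index 1, swap → [15, 7, 29, 17, 16]
  7 < parent 15 at index 0, swap → [7, 15, 29, 17, 16]
insert -2:
  append -2 at index 5 → [7, 15, 29, 17, 16, -2]
  -2 < parent 29 at index 2, swap → [7, 15, -2, 17, 16, 29]
  -2 < parent 7 at index 0, swap → [-2, 15, 7, 17, 16, 29]

[-2, 15, 7, 17, 16, 29]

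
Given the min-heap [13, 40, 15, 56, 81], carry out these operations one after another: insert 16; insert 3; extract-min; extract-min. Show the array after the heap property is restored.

[15, 40, 16, 56, 81]

insert 16:
  append 16 at index 5 → [13, 40, 15, 56, 81, 16] (no swap needed)
insert 3:
  append 3 at index 6 → [13, 40, 15, 56, 81, 16, 3]
  3 < parent 15 at index 2, swap → [13, 40, 3, 56, 81, 16, 15]
  3 < parent 13 at index 0, swap → [3, 40, 13, 56, 81, 16, 15]
extract-min → returns 3:
  remove root 3; move last element 15 to root → [15, 40, 13, 56, 81, 16]
  15 vs smaller child 13 at index 2, swap → [13, 40, 15, 56, 81, 16]
extract-min → returns 13:
  remove root 13; move last element 16 to root → [16, 40, 15, 56, 81]
  16 vs smaller child 15 at index 2, swap → [15, 40, 16, 56, 81]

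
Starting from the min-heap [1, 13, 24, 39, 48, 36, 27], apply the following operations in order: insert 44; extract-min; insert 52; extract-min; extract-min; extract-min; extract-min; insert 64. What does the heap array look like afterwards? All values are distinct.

[39, 44, 52, 48, 64]

insert 44:
  append 44 at index 7 → [1, 13, 24, 39, 48, 36, 27, 44] (no swap needed)
extract-min → returns 1:
  remove root 1; move last element 44 to root → [44, 13, 24, 39, 48, 36, 27]
  44 vs smaller child 13 at index 1, swap → [13, 44, 24, 39, 48, 36, 27]
  44 vs smaller child 39 at index 3, swap → [13, 39, 24, 44, 48, 36, 27]
insert 52:
  append 52 at index 7 → [13, 39, 24, 44, 48, 36, 27, 52] (no swap needed)
extract-min → returns 13:
  remove root 13; move last element 52 to root → [52, 39, 24, 44, 48, 36, 27]
  52 vs smaller child 24 at index 2, swap → [24, 39, 52, 44, 48, 36, 27]
  52 vs smaller child 27 at index 6, swap → [24, 39, 27, 44, 48, 36, 52]
extract-min → returns 24:
  remove root 24; move last element 52 to root → [52, 39, 27, 44, 48, 36]
  52 vs smaller child 27 at index 2, swap → [27, 39, 52, 44, 48, 36]
  52 vs only child 36 at index 5, swap → [27, 39, 36, 44, 48, 52]
extract-min → returns 27:
  remove root 27; move last element 52 to root → [52, 39, 36, 44, 48]
  52 vs smaller child 36 at index 2, swap → [36, 39, 52, 44, 48]
extract-min → returns 36:
  remove root 36; move last element 48 to root → [48, 39, 52, 44]
  48 vs smaller child 39 at index 1, swap → [39, 48, 52, 44]
  48 vs only child 44 at index 3, swap → [39, 44, 52, 48]
insert 64:
  append 64 at index 4 → [39, 44, 52, 48, 64] (no swap needed)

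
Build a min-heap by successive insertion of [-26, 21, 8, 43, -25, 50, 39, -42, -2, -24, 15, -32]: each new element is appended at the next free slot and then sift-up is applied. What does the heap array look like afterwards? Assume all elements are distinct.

Insert -26:
  append -26 at index 0 → [-26] (no swap needed)
Insert 21:
  append 21 at index 1 → [-26, 21] (no swap needed)
Insert 8:
  append 8 at index 2 → [-26, 21, 8] (no swap needed)
Insert 43:
  append 43 at index 3 → [-26, 21, 8, 43] (no swap needed)
Insert -25:
  append -25 at index 4 → [-26, 21, 8, 43, -25]
  -25 < parent 21 at index 1, swap → [-26, -25, 8, 43, 21]
Insert 50:
  append 50 at index 5 → [-26, -25, 8, 43, 21, 50] (no swap needed)
Insert 39:
  append 39 at index 6 → [-26, -25, 8, 43, 21, 50, 39] (no swap needed)
Insert -42:
  append -42 at index 7 → [-26, -25, 8, 43, 21, 50, 39, -42]
  -42 < parent 43 at index 3, swap → [-26, -25, 8, -42, 21, 50, 39, 43]
  -42 < parent -25 at index 1, swap → [-26, -42, 8, -25, 21, 50, 39, 43]
  -42 < parent -26 at index 0, swap → [-42, -26, 8, -25, 21, 50, 39, 43]
Insert -2:
  append -2 at index 8 → [-42, -26, 8, -25, 21, 50, 39, 43, -2] (no swap needed)
Insert -24:
  append -24 at index 9 → [-42, -26, 8, -25, 21, 50, 39, 43, -2, -24]
  -24 < parent 21 at index 4, swap → [-42, -26, 8, -25, -24, 50, 39, 43, -2, 21]
Insert 15:
  append 15 at index 10 → [-42, -26, 8, -25, -24, 50, 39, 43, -2, 21, 15] (no swap needed)
Insert -32:
  append -32 at index 11 → [-42, -26, 8, -25, -24, 50, 39, 43, -2, 21, 15, -32]
  -32 < parent 50 at index 5, swap → [-42, -26, 8, -25, -24, -32, 39, 43, -2, 21, 15, 50]
  -32 < parent 8 at index 2, swap → [-42, -26, -32, -25, -24, 8, 39, 43, -2, 21, 15, 50]

[-42, -26, -32, -25, -24, 8, 39, 43, -2, 21, 15, 50]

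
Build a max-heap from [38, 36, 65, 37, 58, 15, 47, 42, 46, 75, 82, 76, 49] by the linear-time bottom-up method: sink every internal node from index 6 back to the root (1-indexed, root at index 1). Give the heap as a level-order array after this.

sift down from index 6:
  15 vs larger child 76 at index 12, swap → [38, 36, 65, 37, 58, 76, 47, 42, 46, 75, 82, 15, 49]
sift down from index 5:
  58 vs larger child 82 at index 11, swap → [38, 36, 65, 37, 82, 76, 47, 42, 46, 75, 58, 15, 49]
sift down from index 4:
  37 vs larger child 46 at index 9, swap → [38, 36, 65, 46, 82, 76, 47, 42, 37, 75, 58, 15, 49]
sift down from index 3:
  65 vs larger child 76 at index 6, swap → [38, 36, 76, 46, 82, 65, 47, 42, 37, 75, 58, 15, 49]
sift down from index 2:
  36 vs larger child 82 at index 5, swap → [38, 82, 76, 46, 36, 65, 47, 42, 37, 75, 58, 15, 49]
  36 vs larger child 75 at index 10, swap → [38, 82, 76, 46, 75, 65, 47, 42, 37, 36, 58, 15, 49]
sift down from index 1:
  38 vs larger child 82 at index 2, swap → [82, 38, 76, 46, 75, 65, 47, 42, 37, 36, 58, 15, 49]
  38 vs larger child 75 at index 5, swap → [82, 75, 76, 46, 38, 65, 47, 42, 37, 36, 58, 15, 49]
  38 vs larger child 58 at index 11, swap → [82, 75, 76, 46, 58, 65, 47, 42, 37, 36, 38, 15, 49]

[82, 75, 76, 46, 58, 65, 47, 42, 37, 36, 38, 15, 49]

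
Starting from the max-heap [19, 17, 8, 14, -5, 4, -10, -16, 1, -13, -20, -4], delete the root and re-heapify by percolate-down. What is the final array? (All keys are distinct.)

[17, 14, 8, 1, -5, 4, -10, -16, -4, -13, -20]

remove root 19; move last element -4 to root → [-4, 17, 8, 14, -5, 4, -10, -16, 1, -13, -20]
-4 vs larger child 17 at index 1, swap → [17, -4, 8, 14, -5, 4, -10, -16, 1, -13, -20]
-4 vs larger child 14 at index 3, swap → [17, 14, 8, -4, -5, 4, -10, -16, 1, -13, -20]
-4 vs larger child 1 at index 8, swap → [17, 14, 8, 1, -5, 4, -10, -16, -4, -13, -20]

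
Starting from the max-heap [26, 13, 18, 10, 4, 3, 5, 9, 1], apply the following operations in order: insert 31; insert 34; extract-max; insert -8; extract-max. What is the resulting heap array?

[26, 13, 18, 10, 4, 3, 5, 9, 1, -8]

insert 31:
  append 31 at index 9 → [26, 13, 18, 10, 4, 3, 5, 9, 1, 31]
  31 > parent 4 at index 4, swap → [26, 13, 18, 10, 31, 3, 5, 9, 1, 4]
  31 > parent 13 at index 1, swap → [26, 31, 18, 10, 13, 3, 5, 9, 1, 4]
  31 > parent 26 at index 0, swap → [31, 26, 18, 10, 13, 3, 5, 9, 1, 4]
insert 34:
  append 34 at index 10 → [31, 26, 18, 10, 13, 3, 5, 9, 1, 4, 34]
  34 > parent 13 at index 4, swap → [31, 26, 18, 10, 34, 3, 5, 9, 1, 4, 13]
  34 > parent 26 at index 1, swap → [31, 34, 18, 10, 26, 3, 5, 9, 1, 4, 13]
  34 > parent 31 at index 0, swap → [34, 31, 18, 10, 26, 3, 5, 9, 1, 4, 13]
extract-max → returns 34:
  remove root 34; move last element 13 to root → [13, 31, 18, 10, 26, 3, 5, 9, 1, 4]
  13 vs larger child 31 at index 1, swap → [31, 13, 18, 10, 26, 3, 5, 9, 1, 4]
  13 vs larger child 26 at index 4, swap → [31, 26, 18, 10, 13, 3, 5, 9, 1, 4]
insert -8:
  append -8 at index 10 → [31, 26, 18, 10, 13, 3, 5, 9, 1, 4, -8] (no swap needed)
extract-max → returns 31:
  remove root 31; move last element -8 to root → [-8, 26, 18, 10, 13, 3, 5, 9, 1, 4]
  -8 vs larger child 26 at index 1, swap → [26, -8, 18, 10, 13, 3, 5, 9, 1, 4]
  -8 vs larger child 13 at index 4, swap → [26, 13, 18, 10, -8, 3, 5, 9, 1, 4]
  -8 vs only child 4 at index 9, swap → [26, 13, 18, 10, 4, 3, 5, 9, 1, -8]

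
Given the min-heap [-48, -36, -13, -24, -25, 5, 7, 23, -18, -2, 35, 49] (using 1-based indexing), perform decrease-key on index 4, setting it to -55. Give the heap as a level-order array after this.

[-55, -48, -13, -36, -25, 5, 7, 23, -18, -2, 35, 49]

set index 4 from -24 to -55 → [-48, -36, -13, -55, -25, 5, 7, 23, -18, -2, 35, 49]
-55 < parent -36 at index 2, swap → [-48, -55, -13, -36, -25, 5, 7, 23, -18, -2, 35, 49]
-55 < parent -48 at index 1, swap → [-55, -48, -13, -36, -25, 5, 7, 23, -18, -2, 35, 49]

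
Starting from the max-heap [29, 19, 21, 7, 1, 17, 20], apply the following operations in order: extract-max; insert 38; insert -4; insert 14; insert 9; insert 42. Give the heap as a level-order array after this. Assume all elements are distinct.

[42, 38, 21, 14, 19, 17, 20, -4, 7, 1, 9]

extract-max → returns 29:
  remove root 29; move last element 20 to root → [20, 19, 21, 7, 1, 17]
  20 vs larger child 21 at index 2, swap → [21, 19, 20, 7, 1, 17]
insert 38:
  append 38 at index 6 → [21, 19, 20, 7, 1, 17, 38]
  38 > parent 20 at index 2, swap → [21, 19, 38, 7, 1, 17, 20]
  38 > parent 21 at index 0, swap → [38, 19, 21, 7, 1, 17, 20]
insert -4:
  append -4 at index 7 → [38, 19, 21, 7, 1, 17, 20, -4] (no swap needed)
insert 14:
  append 14 at index 8 → [38, 19, 21, 7, 1, 17, 20, -4, 14]
  14 > parent 7 at index 3, swap → [38, 19, 21, 14, 1, 17, 20, -4, 7]
insert 9:
  append 9 at index 9 → [38, 19, 21, 14, 1, 17, 20, -4, 7, 9]
  9 > parent 1 at index 4, swap → [38, 19, 21, 14, 9, 17, 20, -4, 7, 1]
insert 42:
  append 42 at index 10 → [38, 19, 21, 14, 9, 17, 20, -4, 7, 1, 42]
  42 > parent 9 at index 4, swap → [38, 19, 21, 14, 42, 17, 20, -4, 7, 1, 9]
  42 > parent 19 at index 1, swap → [38, 42, 21, 14, 19, 17, 20, -4, 7, 1, 9]
  42 > parent 38 at index 0, swap → [42, 38, 21, 14, 19, 17, 20, -4, 7, 1, 9]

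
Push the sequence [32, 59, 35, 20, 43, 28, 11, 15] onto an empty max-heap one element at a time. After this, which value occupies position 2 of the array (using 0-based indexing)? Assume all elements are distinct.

35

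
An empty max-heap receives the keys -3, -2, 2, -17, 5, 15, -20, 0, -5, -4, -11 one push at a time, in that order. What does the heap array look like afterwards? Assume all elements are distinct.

Insert -3:
  append -3 at index 0 → [-3] (no swap needed)
Insert -2:
  append -2 at index 1 → [-3, -2]
  -2 > parent -3 at index 0, swap → [-2, -3]
Insert 2:
  append 2 at index 2 → [-2, -3, 2]
  2 > parent -2 at index 0, swap → [2, -3, -2]
Insert -17:
  append -17 at index 3 → [2, -3, -2, -17] (no swap needed)
Insert 5:
  append 5 at index 4 → [2, -3, -2, -17, 5]
  5 > parent -3 at index 1, swap → [2, 5, -2, -17, -3]
  5 > parent 2 at index 0, swap → [5, 2, -2, -17, -3]
Insert 15:
  append 15 at index 5 → [5, 2, -2, -17, -3, 15]
  15 > parent -2 at index 2, swap → [5, 2, 15, -17, -3, -2]
  15 > parent 5 at index 0, swap → [15, 2, 5, -17, -3, -2]
Insert -20:
  append -20 at index 6 → [15, 2, 5, -17, -3, -2, -20] (no swap needed)
Insert 0:
  append 0 at index 7 → [15, 2, 5, -17, -3, -2, -20, 0]
  0 > parent -17 at index 3, swap → [15, 2, 5, 0, -3, -2, -20, -17]
Insert -5:
  append -5 at index 8 → [15, 2, 5, 0, -3, -2, -20, -17, -5] (no swap needed)
Insert -4:
  append -4 at index 9 → [15, 2, 5, 0, -3, -2, -20, -17, -5, -4] (no swap needed)
Insert -11:
  append -11 at index 10 → [15, 2, 5, 0, -3, -2, -20, -17, -5, -4, -11] (no swap needed)

[15, 2, 5, 0, -3, -2, -20, -17, -5, -4, -11]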